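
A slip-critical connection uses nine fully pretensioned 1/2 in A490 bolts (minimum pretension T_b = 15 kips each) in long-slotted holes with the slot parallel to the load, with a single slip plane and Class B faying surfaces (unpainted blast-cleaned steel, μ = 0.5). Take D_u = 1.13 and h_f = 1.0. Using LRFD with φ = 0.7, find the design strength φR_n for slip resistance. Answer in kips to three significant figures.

53.4 kips

R_n = μ · D_u · h_f · T_b · n_s · n_b = 0.5 × 1.13 × 1.0 × 15 × 1 × 9 = 76.27 kips.
Design strength φR_n = 0.7 × 76.27 = 53.4 kips.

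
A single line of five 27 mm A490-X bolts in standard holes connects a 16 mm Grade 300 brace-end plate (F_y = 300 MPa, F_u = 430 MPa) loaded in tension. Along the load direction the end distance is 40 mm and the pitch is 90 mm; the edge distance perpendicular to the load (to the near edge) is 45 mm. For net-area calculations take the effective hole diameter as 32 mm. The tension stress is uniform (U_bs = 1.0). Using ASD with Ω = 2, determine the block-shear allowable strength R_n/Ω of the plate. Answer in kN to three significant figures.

Shear plane L_v = 40 + 4·90 = 400 mm; A_gv = 400 × 16 = 6400 mm².
A_nv = (400 − 4.5·32) × 16 = 4096 mm².
A_nt = (45 − 0.5·32) × 16 = 464 mm².
0.6 F_u A_nv = 1057 kN; 0.6 F_y A_gv = 1152 kN → shear rupture governs the shear term.
R_n = 1057 + 1.0 × 430 × 464 / 1000 = 1256 kN.
Allowable strength R_n/Ω = 1256 / 2 = 628 kN.

628 kN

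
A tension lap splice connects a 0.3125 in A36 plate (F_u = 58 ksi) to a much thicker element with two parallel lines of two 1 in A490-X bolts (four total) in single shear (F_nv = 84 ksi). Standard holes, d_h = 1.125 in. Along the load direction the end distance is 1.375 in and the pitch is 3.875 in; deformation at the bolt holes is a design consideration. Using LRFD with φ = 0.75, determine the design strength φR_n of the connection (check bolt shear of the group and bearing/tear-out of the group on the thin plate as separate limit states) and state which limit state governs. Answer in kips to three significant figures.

Bolt shear: A_b = π·1²/4 = 0.7854 in²; R_n = 84 × 0.7854 × 4 × 1 = 263.9 kips → 0.75 × 263.9 = 198 kips.
Bearing (1.2 l_c t F_u ≤ 2.4 d t F_u): upper limit = 2.4·1·0.3125·58 = 43.5 kips.
  Edge l_c = 1.375 − 1.125/2 = 0.8125 → r_n = 17.67 kips; interior l_c = 3.875 − 1.125 = 2.75 → r_n = 43.5 kips.
  R_n,bearing = 2·17.67 + 2·43.5 = 122.3 kips → 0.75 × 122.3 = 91.8 kips.
Bearing governs: 91.8 kips.

91.8 kips (bearing governs)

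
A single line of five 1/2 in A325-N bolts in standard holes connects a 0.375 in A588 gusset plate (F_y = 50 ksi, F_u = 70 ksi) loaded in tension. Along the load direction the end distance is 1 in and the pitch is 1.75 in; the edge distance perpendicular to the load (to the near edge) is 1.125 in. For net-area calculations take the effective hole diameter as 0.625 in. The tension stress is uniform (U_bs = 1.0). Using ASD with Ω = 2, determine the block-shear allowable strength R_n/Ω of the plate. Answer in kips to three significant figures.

Shear plane L_v = 1 + 4·1.75 = 8 in; A_gv = 8 × 0.375 = 3 in².
A_nv = (8 − 4.5·0.625) × 0.375 = 1.945 in².
A_nt = (1.125 − 0.5·0.625) × 0.375 = 0.3047 in².
0.6 F_u A_nv = 81.7 kips; 0.6 F_y A_gv = 90 kips → shear rupture governs the shear term.
R_n = 81.7 + 1.0 × 70 × 0.3047 = 103 kips.
Allowable strength R_n/Ω = 103 / 2 = 51.5 kips.

51.5 kips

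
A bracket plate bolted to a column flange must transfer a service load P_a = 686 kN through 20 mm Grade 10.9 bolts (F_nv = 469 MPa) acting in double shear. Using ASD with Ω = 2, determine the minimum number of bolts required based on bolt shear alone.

A_b = π·20²/4 = 314.2 mm².
Per-bolt allowable strength R_n/Ω = 469 × 314.2 × 2 / 1000 / 2 = 147.3 kN.
n ≥ 686 / 147.3 = 4.656 → use 5 bolts.

5 bolts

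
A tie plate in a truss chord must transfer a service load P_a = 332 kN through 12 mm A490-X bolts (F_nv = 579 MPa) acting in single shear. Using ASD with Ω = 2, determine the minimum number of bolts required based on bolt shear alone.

A_b = π·12²/4 = 113.1 mm².
Per-bolt allowable strength R_n/Ω = 579 × 113.1 × 1 / 1000 / 2 = 32.74 kN.
n ≥ 332 / 32.74 = 10.14 → use 11 bolts.

11 bolts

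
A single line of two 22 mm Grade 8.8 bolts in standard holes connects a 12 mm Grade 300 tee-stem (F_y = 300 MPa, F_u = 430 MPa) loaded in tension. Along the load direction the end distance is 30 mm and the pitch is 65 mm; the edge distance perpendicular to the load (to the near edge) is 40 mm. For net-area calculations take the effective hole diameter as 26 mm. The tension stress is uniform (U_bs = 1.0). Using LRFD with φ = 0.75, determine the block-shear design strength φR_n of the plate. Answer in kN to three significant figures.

Shear plane L_v = 30 + 1·65 = 95 mm; A_gv = 95 × 12 = 1140 mm².
A_nv = (95 − 1.5·26) × 12 = 672 mm².
A_nt = (40 − 0.5·26) × 12 = 324 mm².
0.6 F_u A_nv = 173.4 kN; 0.6 F_y A_gv = 205.2 kN → shear rupture governs the shear term.
R_n = 173.4 + 1.0 × 430 × 324 / 1000 = 312.7 kN.
Design strength φR_n = 0.75 × 312.7 = 235 kN.

235 kN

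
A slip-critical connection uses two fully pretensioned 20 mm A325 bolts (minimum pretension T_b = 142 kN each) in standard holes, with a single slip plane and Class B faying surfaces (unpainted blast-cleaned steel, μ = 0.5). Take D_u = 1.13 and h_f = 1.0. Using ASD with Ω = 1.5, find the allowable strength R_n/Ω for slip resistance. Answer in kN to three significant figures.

R_n = μ · D_u · h_f · T_b · n_s · n_b = 0.5 × 1.13 × 1.0 × 142 × 1 × 2 = 160.5 kN.
Allowable strength R_n/Ω = 160.5 / 1.5 = 107 kN.

107 kN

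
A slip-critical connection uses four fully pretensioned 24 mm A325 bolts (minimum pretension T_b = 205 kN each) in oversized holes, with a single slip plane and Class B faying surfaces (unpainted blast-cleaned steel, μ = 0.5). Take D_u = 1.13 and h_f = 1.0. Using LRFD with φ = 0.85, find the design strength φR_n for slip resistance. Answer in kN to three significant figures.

R_n = μ · D_u · h_f · T_b · n_s · n_b = 0.5 × 1.13 × 1.0 × 205 × 1 × 4 = 463.3 kN.
Design strength φR_n = 0.85 × 463.3 = 394 kN.

394 kN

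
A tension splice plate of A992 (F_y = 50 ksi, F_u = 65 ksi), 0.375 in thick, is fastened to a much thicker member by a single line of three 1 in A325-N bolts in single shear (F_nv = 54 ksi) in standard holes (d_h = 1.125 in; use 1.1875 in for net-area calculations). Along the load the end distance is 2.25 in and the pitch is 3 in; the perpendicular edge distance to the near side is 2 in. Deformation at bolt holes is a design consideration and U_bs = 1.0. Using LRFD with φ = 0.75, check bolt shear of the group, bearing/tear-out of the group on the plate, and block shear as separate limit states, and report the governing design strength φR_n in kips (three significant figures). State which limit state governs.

83.6 kips (block shear governs)

Bolt shear: A_b = π·1²/4 = 0.7854 in²; R_n = 54 × 0.7854 × 3 × 1 = 127.2 kips → 0.75 × 127.2 = 95.4 kips.
Bearing: edge l_c = 1.688, r_n = 49.36 kips; interior l_c = 1.875, r_n = 54.84 kips; R_n = 49.36 + 2·54.84 = 159 kips → 119 kips.
Block shear: A_gv = 3.094, A_nv = 1.98, A_nt = 0.5273 in²; R_n = min(0.6F_uA_nv, 0.6F_yA_gv) + U_bs·F_u·A_nt = 111.5 kips → 83.6 kips.
Block shear governs: 83.6 kips.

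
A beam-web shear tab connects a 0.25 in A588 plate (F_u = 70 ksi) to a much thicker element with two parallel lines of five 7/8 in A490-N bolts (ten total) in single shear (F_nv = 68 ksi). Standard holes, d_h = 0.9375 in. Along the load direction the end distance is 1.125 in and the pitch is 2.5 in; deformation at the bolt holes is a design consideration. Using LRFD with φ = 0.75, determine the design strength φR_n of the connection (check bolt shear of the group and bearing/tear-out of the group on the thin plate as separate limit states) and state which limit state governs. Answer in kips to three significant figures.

Bolt shear: A_b = π·0.875²/4 = 0.6013 in²; R_n = 68 × 0.6013 × 10 × 1 = 408.9 kips → 0.75 × 408.9 = 307 kips.
Bearing (1.2 l_c t F_u ≤ 2.4 d t F_u): upper limit = 2.4·0.875·0.25·70 = 36.75 kips.
  Edge l_c = 1.125 − 0.9375/2 = 0.6562 → r_n = 13.78 kips; interior l_c = 2.5 − 0.9375 = 1.562 → r_n = 32.81 kips.
  R_n,bearing = 2·13.78 + 8·32.81 = 290.1 kips → 0.75 × 290.1 = 218 kips.
Bearing governs: 218 kips.

218 kips (bearing governs)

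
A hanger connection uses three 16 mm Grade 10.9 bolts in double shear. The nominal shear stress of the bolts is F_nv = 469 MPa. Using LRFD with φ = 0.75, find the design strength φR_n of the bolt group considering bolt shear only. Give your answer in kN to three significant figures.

424 kN

A_b = π × 16² / 4 = 201.1 mm².
R_n = F_nv · A_b · n · n_s = 469 × 201.1 × 3 × 2 / 1000 = 565.8 kN.
Design strength φR_n = 0.75 × 565.8 = 424 kN.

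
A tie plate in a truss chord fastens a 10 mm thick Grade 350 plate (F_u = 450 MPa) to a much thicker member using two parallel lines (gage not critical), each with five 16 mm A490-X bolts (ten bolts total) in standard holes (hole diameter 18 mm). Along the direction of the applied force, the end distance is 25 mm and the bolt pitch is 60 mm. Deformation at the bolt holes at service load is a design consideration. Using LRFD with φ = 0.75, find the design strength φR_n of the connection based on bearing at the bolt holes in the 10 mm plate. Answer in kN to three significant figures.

Per bolt r_n = 1.2 l_c t F_u ≤ 2.4 d t F_u; upper limit = 2.4 × 16 × 10 × 450 / 1000 = 172.8 kN.
Edge bolt: l_c = 25 − 18/2 = 16 mm → 1.2 × 16 × 10 × 450 / 1000 = 86.4 → r_n = 86.4 kN.
Interior bolts: l_c = 60 − 18 = 42 mm → 1.2 × 42 × 10 × 450 / 1000 = 226.8 → r_n = 172.8 kN.
R_n = 2 × 86.4 + 8 × 172.8 = 1555 kN.
Design strength φR_n = 0.75 × 1555 = 1170 kN.

1170 kN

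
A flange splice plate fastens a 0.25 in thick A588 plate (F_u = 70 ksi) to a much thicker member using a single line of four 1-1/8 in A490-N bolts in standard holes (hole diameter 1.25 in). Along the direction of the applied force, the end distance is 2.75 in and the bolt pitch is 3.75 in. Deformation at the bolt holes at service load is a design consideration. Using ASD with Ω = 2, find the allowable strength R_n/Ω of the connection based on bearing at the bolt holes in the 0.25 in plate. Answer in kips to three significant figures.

93.2 kips

Per bolt r_n = 1.2 l_c t F_u ≤ 2.4 d t F_u; upper limit = 2.4 × 1.125 × 0.25 × 70 = 47.25 kips.
Edge bolt: l_c = 2.75 − 1.25/2 = 2.125 in → 1.2 × 2.125 × 0.25 × 70 = 44.62 → r_n = 44.62 kips.
Interior bolts: l_c = 3.75 − 1.25 = 2.5 in → 1.2 × 2.5 × 0.25 × 70 = 52.5 → r_n = 47.25 kips.
R_n = 1 × 44.62 + 3 × 47.25 = 186.4 kips.
Allowable strength R_n/Ω = 186.4 / 2 = 93.2 kips.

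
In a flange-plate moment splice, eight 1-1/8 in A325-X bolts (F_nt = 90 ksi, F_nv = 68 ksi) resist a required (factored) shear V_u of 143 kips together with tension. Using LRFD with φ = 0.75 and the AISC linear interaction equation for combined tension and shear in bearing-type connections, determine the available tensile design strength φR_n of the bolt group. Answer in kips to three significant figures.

A_b = π·1.125²/4 = 0.994 in²; f_rv = 143 / (8 × 0.994) = 17.98 ksi.
F'_nt = 1.3 F_nt − (F_nt / φF_nv) f_rv = 1.3·90 − (90/(0.75·68))·17.98 = 85.27 ksi, capped at F_nt → F'_nt = 85.27 ksi.
R_n = F'_nt · A_b · n = 85.27 × 0.994 × 8 = 678 kips.
Design strength φR_n = 0.75 × 678 = 509 kips.

509 kips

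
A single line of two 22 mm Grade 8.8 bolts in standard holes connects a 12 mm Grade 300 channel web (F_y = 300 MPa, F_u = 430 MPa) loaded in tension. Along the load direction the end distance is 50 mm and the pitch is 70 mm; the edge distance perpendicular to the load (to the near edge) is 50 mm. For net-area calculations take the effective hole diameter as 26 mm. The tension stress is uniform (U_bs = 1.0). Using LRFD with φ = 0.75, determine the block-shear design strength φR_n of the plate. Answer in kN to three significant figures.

331 kN

Shear plane L_v = 50 + 1·70 = 120 mm; A_gv = 120 × 12 = 1440 mm².
A_nv = (120 − 1.5·26) × 12 = 972 mm².
A_nt = (50 − 0.5·26) × 12 = 444 mm².
0.6 F_u A_nv = 250.8 kN; 0.6 F_y A_gv = 259.2 kN → shear rupture governs the shear term.
R_n = 250.8 + 1.0 × 430 × 444 / 1000 = 441.7 kN.
Design strength φR_n = 0.75 × 441.7 = 331 kN.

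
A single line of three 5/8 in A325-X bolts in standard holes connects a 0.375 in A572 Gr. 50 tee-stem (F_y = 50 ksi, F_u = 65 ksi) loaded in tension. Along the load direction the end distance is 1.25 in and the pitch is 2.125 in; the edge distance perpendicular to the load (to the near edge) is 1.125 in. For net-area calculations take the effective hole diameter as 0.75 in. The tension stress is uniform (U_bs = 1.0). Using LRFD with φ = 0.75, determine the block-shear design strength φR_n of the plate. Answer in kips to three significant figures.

53.5 kips

Shear plane L_v = 1.25 + 2·2.125 = 5.5 in; A_gv = 5.5 × 0.375 = 2.062 in².
A_nv = (5.5 − 2.5·0.75) × 0.375 = 1.359 in².
A_nt = (1.125 − 0.5·0.75) × 0.375 = 0.2812 in².
0.6 F_u A_nv = 53.02 kips; 0.6 F_y A_gv = 61.88 kips → shear rupture governs the shear term.
R_n = 53.02 + 1.0 × 65 × 0.2812 = 71.3 kips.
Design strength φR_n = 0.75 × 71.3 = 53.5 kips.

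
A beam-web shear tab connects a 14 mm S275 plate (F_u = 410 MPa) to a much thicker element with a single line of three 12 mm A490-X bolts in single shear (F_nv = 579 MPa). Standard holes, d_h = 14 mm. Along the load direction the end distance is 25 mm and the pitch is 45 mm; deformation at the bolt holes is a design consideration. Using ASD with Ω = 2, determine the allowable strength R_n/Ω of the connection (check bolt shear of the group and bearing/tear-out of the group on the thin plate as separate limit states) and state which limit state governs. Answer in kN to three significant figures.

Bolt shear: A_b = π·12²/4 = 113.1 mm²; R_n = 579 × 113.1 × 3 × 1 / 1000 = 196.5 kN → 196.5 / 2 = 98.2 kN.
Bearing (1.2 l_c t F_u ≤ 2.4 d t F_u): upper limit = 2.4·12·14·410 / 1000 = 165.3 kN.
  Edge l_c = 25 − 14/2 = 18 → r_n = 124 kN; interior l_c = 45 − 14 = 31 → r_n = 165.3 kN.
  R_n,bearing = 1·124 + 2·165.3 = 454.6 kN → 454.6 / 2 = 227 kN.
Bolt shear governs: 98.2 kN.

98.2 kN (bolt shear governs)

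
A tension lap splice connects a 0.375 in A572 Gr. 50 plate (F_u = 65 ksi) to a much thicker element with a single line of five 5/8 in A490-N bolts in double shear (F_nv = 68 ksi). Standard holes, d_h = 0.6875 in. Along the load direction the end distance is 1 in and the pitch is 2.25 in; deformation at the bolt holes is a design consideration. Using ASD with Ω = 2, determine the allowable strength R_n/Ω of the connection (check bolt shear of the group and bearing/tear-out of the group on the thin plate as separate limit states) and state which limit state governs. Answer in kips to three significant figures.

Bolt shear: A_b = π·0.625²/4 = 0.3068 in²; R_n = 68 × 0.3068 × 5 × 2 = 208.6 kips → 208.6 / 2 = 104 kips.
Bearing (1.2 l_c t F_u ≤ 2.4 d t F_u): upper limit = 2.4·0.625·0.375·65 = 36.56 kips.
  Edge l_c = 1 − 0.6875/2 = 0.6562 → r_n = 19.2 kips; interior l_c = 2.25 − 0.6875 = 1.562 → r_n = 36.56 kips.
  R_n,bearing = 1·19.2 + 4·36.56 = 165.4 kips → 165.4 / 2 = 82.7 kips.
Bearing governs: 82.7 kips.

82.7 kips (bearing governs)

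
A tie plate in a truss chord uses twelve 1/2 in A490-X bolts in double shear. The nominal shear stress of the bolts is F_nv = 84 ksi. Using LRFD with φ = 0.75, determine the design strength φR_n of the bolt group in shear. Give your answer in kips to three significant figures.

A_b = π × 0.5² / 4 = 0.1963 in².
R_n = F_nv · A_b · n · n_s = 84 × 0.1963 × 12 × 2 = 395.8 kips.
Design strength φR_n = 0.75 × 395.8 = 297 kips.

297 kips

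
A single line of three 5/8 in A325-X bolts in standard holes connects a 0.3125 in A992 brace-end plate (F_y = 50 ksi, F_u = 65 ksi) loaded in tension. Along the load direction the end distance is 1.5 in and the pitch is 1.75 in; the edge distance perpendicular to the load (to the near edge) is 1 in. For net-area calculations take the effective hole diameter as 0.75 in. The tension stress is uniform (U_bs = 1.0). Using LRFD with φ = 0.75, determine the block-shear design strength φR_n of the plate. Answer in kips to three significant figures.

Shear plane L_v = 1.5 + 2·1.75 = 5 in; A_gv = 5 × 0.3125 = 1.562 in².
A_nv = (5 − 2.5·0.75) × 0.3125 = 0.9766 in².
A_nt = (1 − 0.5·0.75) × 0.3125 = 0.1953 in².
0.6 F_u A_nv = 38.09 kips; 0.6 F_y A_gv = 46.88 kips → shear rupture governs the shear term.
R_n = 38.09 + 1.0 × 65 × 0.1953 = 50.78 kips.
Design strength φR_n = 0.75 × 50.78 = 38.1 kips.

38.1 kips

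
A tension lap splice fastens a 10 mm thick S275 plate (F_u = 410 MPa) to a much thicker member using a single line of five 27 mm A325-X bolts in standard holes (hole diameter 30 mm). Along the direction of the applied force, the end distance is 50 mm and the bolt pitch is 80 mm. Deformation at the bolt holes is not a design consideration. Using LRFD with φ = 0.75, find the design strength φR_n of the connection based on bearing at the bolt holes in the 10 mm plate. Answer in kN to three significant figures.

1080 kN

Per bolt r_n = 1.5 l_c t F_u ≤ 3.0 d t F_u; upper limit = 3.0 × 27 × 10 × 410 / 1000 = 332.1 kN.
Edge bolt: l_c = 50 − 30/2 = 35 mm → 1.5 × 35 × 10 × 410 / 1000 = 215.2 → r_n = 215.2 kN.
Interior bolts: l_c = 80 − 30 = 50 mm → 1.5 × 50 × 10 × 410 / 1000 = 307.5 → r_n = 307.5 kN.
R_n = 1 × 215.2 + 4 × 307.5 = 1445 kN.
Design strength φR_n = 0.75 × 1445 = 1080 kN.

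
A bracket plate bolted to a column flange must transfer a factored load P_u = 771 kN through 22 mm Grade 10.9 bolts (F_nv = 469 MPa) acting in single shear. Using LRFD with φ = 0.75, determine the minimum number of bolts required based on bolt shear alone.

A_b = π·22²/4 = 380.1 mm².
Per-bolt design strength φR_n = 0.75 × 469 × 380.1 × 1 / 1000 = 133.7 kN.
n ≥ 771 / 133.7 = 5.766 → use 6 bolts.

6 bolts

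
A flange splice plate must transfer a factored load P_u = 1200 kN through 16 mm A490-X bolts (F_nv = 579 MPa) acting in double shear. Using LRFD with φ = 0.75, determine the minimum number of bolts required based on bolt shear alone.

7 bolts

A_b = π·16²/4 = 201.1 mm².
Per-bolt design strength φR_n = 0.75 × 579 × 201.1 × 2 / 1000 = 174.6 kN.
n ≥ 1200 / 174.6 = 6.872 → use 7 bolts.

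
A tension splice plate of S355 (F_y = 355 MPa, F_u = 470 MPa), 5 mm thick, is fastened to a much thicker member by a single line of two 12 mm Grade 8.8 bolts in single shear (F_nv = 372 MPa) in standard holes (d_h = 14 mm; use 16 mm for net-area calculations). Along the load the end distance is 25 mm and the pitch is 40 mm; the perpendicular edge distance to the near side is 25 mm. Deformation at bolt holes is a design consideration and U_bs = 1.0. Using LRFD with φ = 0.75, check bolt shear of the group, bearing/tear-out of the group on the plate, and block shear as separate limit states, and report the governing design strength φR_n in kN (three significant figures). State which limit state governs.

63.1 kN (bolt shear governs)

Bolt shear: A_b = π·12²/4 = 113.1 mm²; R_n = 372 × 113.1 × 2 × 1 / 1000 = 84.14 kN → 0.75 × 84.14 = 63.1 kN.
Bearing: edge l_c = 18, r_n = 50.76 kN; interior l_c = 26, r_n = 67.68 kN; R_n = 50.76 + 1·67.68 = 118.4 kN → 88.8 kN.
Block shear: A_gv = 325, A_nv = 205, A_nt = 85 mm²; R_n = min(0.6F_uA_nv, 0.6F_yA_gv) + U_bs·F_u·A_nt = 97.76 kN → 73.3 kN.
Bolt shear governs: 63.1 kN.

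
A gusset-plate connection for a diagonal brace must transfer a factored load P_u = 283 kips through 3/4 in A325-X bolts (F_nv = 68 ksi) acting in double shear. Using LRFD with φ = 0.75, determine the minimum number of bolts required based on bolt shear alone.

A_b = π·0.75²/4 = 0.4418 in².
Per-bolt design strength φR_n = 0.75 × 68 × 0.4418 × 2 = 45.06 kips.
n ≥ 283 / 45.06 = 6.28 → use 7 bolts.

7 bolts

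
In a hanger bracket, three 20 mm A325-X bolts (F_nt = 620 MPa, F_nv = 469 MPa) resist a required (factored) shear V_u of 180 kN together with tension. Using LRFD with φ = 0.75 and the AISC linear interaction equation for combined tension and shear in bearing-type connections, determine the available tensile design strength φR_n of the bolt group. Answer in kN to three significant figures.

A_b = π·20²/4 = 314.2 mm²; f_rv = 180 × 1000 / (3 × 314.2) = 191 MPa.
F'_nt = 1.3 F_nt − (F_nt / φF_nv) f_rv = 1.3·620 − (620/(0.75·469))·191 = 469.4 MPa, capped at F_nt → F'_nt = 469.4 MPa.
R_n = F'_nt · A_b · n = 469.4 × 314.2 × 3 / 1000 = 442.4 kN.
Design strength φR_n = 0.75 × 442.4 = 332 kN.

332 kN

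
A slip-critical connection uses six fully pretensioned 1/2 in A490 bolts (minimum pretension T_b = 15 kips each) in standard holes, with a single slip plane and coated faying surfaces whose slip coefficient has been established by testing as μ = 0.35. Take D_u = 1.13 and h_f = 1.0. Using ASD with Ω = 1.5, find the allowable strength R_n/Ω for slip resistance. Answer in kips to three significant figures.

23.7 kips

R_n = μ · D_u · h_f · T_b · n_s · n_b = 0.35 × 1.13 × 1.0 × 15 × 1 × 6 = 35.59 kips.
Allowable strength R_n/Ω = 35.59 / 1.5 = 23.7 kips.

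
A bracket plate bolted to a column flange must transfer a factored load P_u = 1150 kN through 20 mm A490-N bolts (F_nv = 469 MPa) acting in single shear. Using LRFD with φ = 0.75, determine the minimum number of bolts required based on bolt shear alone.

11 bolts

A_b = π·20²/4 = 314.2 mm².
Per-bolt design strength φR_n = 0.75 × 469 × 314.2 × 1 / 1000 = 110.5 kN.
n ≥ 1150 / 110.5 = 10.41 → use 11 bolts.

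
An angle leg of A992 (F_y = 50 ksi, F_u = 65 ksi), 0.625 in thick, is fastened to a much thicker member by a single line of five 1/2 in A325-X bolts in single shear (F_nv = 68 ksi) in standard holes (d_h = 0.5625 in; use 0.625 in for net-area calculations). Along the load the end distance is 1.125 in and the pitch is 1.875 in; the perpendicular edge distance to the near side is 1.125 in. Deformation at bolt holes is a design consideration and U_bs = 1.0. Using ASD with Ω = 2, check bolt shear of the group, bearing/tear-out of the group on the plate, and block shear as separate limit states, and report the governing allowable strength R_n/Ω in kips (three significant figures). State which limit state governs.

33.4 kips (bolt shear governs)

Bolt shear: A_b = π·0.5²/4 = 0.1963 in²; R_n = 68 × 0.1963 × 5 × 1 = 66.76 kips → 66.76 / 2 = 33.4 kips.
Bearing: edge l_c = 0.8438, r_n = 41.13 kips; interior l_c = 1.312, r_n = 48.75 kips; R_n = 41.13 + 4·48.75 = 236.1 kips → 118 kips.
Block shear: A_gv = 5.391, A_nv = 3.633, A_nt = 0.5078 in²; R_n = min(0.6F_uA_nv, 0.6F_yA_gv) + U_bs·F_u·A_nt = 174.7 kips → 87.3 kips.
Bolt shear governs: 33.4 kips.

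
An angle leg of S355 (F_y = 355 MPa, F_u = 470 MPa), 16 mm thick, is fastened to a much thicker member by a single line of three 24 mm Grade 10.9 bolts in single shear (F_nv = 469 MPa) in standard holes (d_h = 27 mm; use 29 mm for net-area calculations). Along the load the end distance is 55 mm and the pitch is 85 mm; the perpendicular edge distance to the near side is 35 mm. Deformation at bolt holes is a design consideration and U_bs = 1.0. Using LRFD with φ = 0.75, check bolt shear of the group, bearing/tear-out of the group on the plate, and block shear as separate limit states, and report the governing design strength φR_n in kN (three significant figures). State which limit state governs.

477 kN (bolt shear governs)

Bolt shear: A_b = π·24²/4 = 452.4 mm²; R_n = 469 × 452.4 × 3 × 1 / 1000 = 636.5 kN → 0.75 × 636.5 = 477 kN.
Bearing: edge l_c = 41.5, r_n = 374.5 kN; interior l_c = 58, r_n = 433.2 kN; R_n = 374.5 + 2·433.2 = 1241 kN → 931 kN.
Block shear: A_gv = 3600, A_nv = 2440, A_nt = 328 mm²; R_n = min(0.6F_uA_nv, 0.6F_yA_gv) + U_bs·F_u·A_nt = 842.2 kN → 632 kN.
Bolt shear governs: 477 kN.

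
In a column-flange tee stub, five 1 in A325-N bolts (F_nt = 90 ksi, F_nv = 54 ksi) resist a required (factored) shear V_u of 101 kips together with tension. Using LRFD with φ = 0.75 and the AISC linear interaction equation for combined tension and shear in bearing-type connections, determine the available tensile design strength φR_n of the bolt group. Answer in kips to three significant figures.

176 kips

A_b = π·1²/4 = 0.7854 in²; f_rv = 101 / (5 × 0.7854) = 25.72 ksi.
F'_nt = 1.3 F_nt − (F_nt / φF_nv) f_rv = 1.3·90 − (90/(0.75·54))·25.72 = 59.85 ksi, capped at F_nt → F'_nt = 59.85 ksi.
R_n = F'_nt · A_b · n = 59.85 × 0.7854 × 5 = 235 kips.
Design strength φR_n = 0.75 × 235 = 176 kips.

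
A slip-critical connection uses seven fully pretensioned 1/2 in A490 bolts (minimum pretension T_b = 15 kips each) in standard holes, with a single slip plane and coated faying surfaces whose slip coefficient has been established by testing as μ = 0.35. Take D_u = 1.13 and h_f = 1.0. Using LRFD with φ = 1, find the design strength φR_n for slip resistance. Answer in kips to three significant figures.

R_n = μ · D_u · h_f · T_b · n_s · n_b = 0.35 × 1.13 × 1.0 × 15 × 1 × 7 = 41.53 kips.
Design strength φR_n = 1 × 41.53 = 41.5 kips.

41.5 kips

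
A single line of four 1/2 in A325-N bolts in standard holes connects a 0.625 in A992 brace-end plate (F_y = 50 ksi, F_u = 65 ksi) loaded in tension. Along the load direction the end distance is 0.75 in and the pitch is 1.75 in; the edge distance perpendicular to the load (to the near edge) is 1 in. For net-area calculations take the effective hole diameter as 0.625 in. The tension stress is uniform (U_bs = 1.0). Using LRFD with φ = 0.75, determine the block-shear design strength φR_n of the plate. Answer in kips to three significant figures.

90.6 kips

Shear plane L_v = 0.75 + 3·1.75 = 6 in; A_gv = 6 × 0.625 = 3.75 in².
A_nv = (6 − 3.5·0.625) × 0.625 = 2.383 in².
A_nt = (1 − 0.5·0.625) × 0.625 = 0.4297 in².
0.6 F_u A_nv = 92.93 kips; 0.6 F_y A_gv = 112.5 kips → shear rupture governs the shear term.
R_n = 92.93 + 1.0 × 65 × 0.4297 = 120.9 kips.
Design strength φR_n = 0.75 × 120.9 = 90.6 kips.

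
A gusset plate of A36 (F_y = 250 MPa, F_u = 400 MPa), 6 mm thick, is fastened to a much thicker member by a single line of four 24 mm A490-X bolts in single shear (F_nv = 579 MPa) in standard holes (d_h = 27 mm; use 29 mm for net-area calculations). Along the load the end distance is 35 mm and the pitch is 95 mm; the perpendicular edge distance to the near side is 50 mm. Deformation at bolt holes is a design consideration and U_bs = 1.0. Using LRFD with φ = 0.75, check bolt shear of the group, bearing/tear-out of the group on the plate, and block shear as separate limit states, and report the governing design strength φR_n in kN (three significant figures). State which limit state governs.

280 kN (block shear governs)

Bolt shear: A_b = π·24²/4 = 452.4 mm²; R_n = 579 × 452.4 × 4 × 1 / 1000 = 1048 kN → 0.75 × 1048 = 786 kN.
Bearing: edge l_c = 21.5, r_n = 61.92 kN; interior l_c = 68, r_n = 138.2 kN; R_n = 61.92 + 3·138.2 = 476.6 kN → 357 kN.
Block shear: A_gv = 1920, A_nv = 1311, A_nt = 213 mm²; R_n = min(0.6F_uA_nv, 0.6F_yA_gv) + U_bs·F_u·A_nt = 373.2 kN → 280 kN.
Block shear governs: 280 kN.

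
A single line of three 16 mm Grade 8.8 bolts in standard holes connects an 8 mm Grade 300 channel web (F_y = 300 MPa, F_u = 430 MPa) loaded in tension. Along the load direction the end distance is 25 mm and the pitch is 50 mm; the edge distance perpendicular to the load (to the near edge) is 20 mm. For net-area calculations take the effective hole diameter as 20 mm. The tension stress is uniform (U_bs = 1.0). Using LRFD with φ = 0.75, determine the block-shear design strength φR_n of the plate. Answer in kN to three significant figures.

142 kN

Shear plane L_v = 25 + 2·50 = 125 mm; A_gv = 125 × 8 = 1000 mm².
A_nv = (125 − 2.5·20) × 8 = 600 mm².
A_nt = (20 − 0.5·20) × 8 = 80 mm².
0.6 F_u A_nv = 154.8 kN; 0.6 F_y A_gv = 180 kN → shear rupture governs the shear term.
R_n = 154.8 + 1.0 × 430 × 80 / 1000 = 189.2 kN.
Design strength φR_n = 0.75 × 189.2 = 142 kN.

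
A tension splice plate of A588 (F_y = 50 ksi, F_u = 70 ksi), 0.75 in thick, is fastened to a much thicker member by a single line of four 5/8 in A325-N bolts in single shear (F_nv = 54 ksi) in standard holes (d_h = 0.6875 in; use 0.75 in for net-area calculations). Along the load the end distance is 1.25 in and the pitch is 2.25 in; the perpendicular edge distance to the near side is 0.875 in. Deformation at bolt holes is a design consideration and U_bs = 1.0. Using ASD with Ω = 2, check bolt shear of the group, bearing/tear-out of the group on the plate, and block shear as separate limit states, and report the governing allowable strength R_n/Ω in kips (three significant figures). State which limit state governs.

33.1 kips (bolt shear governs)

Bolt shear: A_b = π·0.625²/4 = 0.3068 in²; R_n = 54 × 0.3068 × 4 × 1 = 66.27 kips → 66.27 / 2 = 33.1 kips.
Bearing: edge l_c = 0.9062, r_n = 57.09 kips; interior l_c = 1.562, r_n = 78.75 kips; R_n = 57.09 + 3·78.75 = 293.3 kips → 147 kips.
Block shear: A_gv = 6, A_nv = 4.031, A_nt = 0.375 in²; R_n = min(0.6F_uA_nv, 0.6F_yA_gv) + U_bs·F_u·A_nt = 195.6 kips → 97.8 kips.
Bolt shear governs: 33.1 kips.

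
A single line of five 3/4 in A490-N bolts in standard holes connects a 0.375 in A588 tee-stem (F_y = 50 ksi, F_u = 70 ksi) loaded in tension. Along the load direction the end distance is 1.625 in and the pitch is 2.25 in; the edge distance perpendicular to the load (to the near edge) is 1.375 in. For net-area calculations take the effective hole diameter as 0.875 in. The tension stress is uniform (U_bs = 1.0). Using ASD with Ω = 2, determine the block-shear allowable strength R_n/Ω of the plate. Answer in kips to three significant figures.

Shear plane L_v = 1.625 + 4·2.25 = 10.62 in; A_gv = 10.62 × 0.375 = 3.984 in².
A_nv = (10.62 − 4.5·0.875) × 0.375 = 2.508 in².
A_nt = (1.375 − 0.5·0.875) × 0.375 = 0.3516 in².
0.6 F_u A_nv = 105.3 kips; 0.6 F_y A_gv = 119.5 kips → shear rupture governs the shear term.
R_n = 105.3 + 1.0 × 70 × 0.3516 = 129.9 kips.
Allowable strength R_n/Ω = 129.9 / 2 = 65 kips.

65 kips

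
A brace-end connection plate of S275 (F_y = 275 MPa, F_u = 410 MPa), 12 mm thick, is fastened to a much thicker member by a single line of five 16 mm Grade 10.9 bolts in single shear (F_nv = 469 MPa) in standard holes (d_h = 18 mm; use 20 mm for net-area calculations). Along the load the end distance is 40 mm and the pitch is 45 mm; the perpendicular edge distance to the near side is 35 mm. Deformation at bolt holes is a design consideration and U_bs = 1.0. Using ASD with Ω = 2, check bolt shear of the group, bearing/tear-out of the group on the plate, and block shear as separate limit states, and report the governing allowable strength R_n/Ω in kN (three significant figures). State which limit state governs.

Bolt shear: A_b = π·16²/4 = 201.1 mm²; R_n = 469 × 201.1 × 5 × 1 / 1000 = 471.5 kN → 471.5 / 2 = 236 kN.
Bearing: edge l_c = 31, r_n = 183 kN; interior l_c = 27, r_n = 159.4 kN; R_n = 183 + 4·159.4 = 820.7 kN → 410 kN.
Block shear: A_gv = 2640, A_nv = 1560, A_nt = 300 mm²; R_n = min(0.6F_uA_nv, 0.6F_yA_gv) + U_bs·F_u·A_nt = 506.8 kN → 253 kN.
Bolt shear governs: 236 kN.

236 kN (bolt shear governs)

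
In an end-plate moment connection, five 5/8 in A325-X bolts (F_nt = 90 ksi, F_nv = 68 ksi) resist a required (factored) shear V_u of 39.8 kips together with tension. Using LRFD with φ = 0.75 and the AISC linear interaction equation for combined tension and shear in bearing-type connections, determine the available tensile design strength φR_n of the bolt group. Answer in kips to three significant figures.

81.9 kips

A_b = π·0.625²/4 = 0.3068 in²; f_rv = 39.8 / (5 × 0.3068) = 25.95 ksi.
F'_nt = 1.3 F_nt − (F_nt / φF_nv) f_rv = 1.3·90 − (90/(0.75·68))·25.95 = 71.21 ksi, capped at F_nt → F'_nt = 71.21 ksi.
R_n = F'_nt · A_b · n = 71.21 × 0.3068 × 5 = 109.2 kips.
Design strength φR_n = 0.75 × 109.2 = 81.9 kips.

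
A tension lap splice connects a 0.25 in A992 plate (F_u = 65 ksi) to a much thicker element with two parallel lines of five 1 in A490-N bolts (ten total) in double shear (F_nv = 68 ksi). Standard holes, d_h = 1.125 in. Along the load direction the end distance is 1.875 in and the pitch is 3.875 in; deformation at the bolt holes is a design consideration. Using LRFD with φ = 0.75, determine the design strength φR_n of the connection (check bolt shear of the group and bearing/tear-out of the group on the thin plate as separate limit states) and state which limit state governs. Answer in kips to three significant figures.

272 kips (bearing governs)

Bolt shear: A_b = π·1²/4 = 0.7854 in²; R_n = 68 × 0.7854 × 10 × 2 = 1068 kips → 0.75 × 1068 = 801 kips.
Bearing (1.2 l_c t F_u ≤ 2.4 d t F_u): upper limit = 2.4·1·0.25·65 = 39 kips.
  Edge l_c = 1.875 − 1.125/2 = 1.312 → r_n = 25.59 kips; interior l_c = 3.875 − 1.125 = 2.75 → r_n = 39 kips.
  R_n,bearing = 2·25.59 + 8·39 = 363.2 kips → 0.75 × 363.2 = 272 kips.
Bearing governs: 272 kips.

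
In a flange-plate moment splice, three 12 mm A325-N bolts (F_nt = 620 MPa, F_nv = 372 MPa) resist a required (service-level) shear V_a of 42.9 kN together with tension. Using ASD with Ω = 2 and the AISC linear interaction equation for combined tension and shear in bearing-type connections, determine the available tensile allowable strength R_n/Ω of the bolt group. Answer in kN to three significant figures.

65.2 kN

A_b = π·12²/4 = 113.1 mm²; f_rv = 42.9 × 1000 / (3 × 113.1) = 126.4 MPa.
F'_nt = 1.3 F_nt − (Ω F_nt / F_nv) f_rv = 1.3·620 − (2·620/372)·126.4 = 384.5 MPa, capped at F_nt → F'_nt = 384.5 MPa.
R_n = F'_nt · A_b · n = 384.5 × 113.1 × 3 / 1000 = 130.5 kN.
Allowable strength R_n/Ω = 130.5 / 2 = 65.2 kN.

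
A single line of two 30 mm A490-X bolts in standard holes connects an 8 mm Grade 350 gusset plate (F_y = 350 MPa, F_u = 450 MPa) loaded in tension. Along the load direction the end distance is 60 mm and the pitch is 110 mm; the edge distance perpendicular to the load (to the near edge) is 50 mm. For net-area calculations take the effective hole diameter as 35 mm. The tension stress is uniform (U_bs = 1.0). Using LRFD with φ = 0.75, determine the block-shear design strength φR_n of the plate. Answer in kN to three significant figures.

278 kN

Shear plane L_v = 60 + 1·110 = 170 mm; A_gv = 170 × 8 = 1360 mm².
A_nv = (170 − 1.5·35) × 8 = 940 mm².
A_nt = (50 − 0.5·35) × 8 = 260 mm².
0.6 F_u A_nv = 253.8 kN; 0.6 F_y A_gv = 285.6 kN → shear rupture governs the shear term.
R_n = 253.8 + 1.0 × 450 × 260 / 1000 = 370.8 kN.
Design strength φR_n = 0.75 × 370.8 = 278 kN.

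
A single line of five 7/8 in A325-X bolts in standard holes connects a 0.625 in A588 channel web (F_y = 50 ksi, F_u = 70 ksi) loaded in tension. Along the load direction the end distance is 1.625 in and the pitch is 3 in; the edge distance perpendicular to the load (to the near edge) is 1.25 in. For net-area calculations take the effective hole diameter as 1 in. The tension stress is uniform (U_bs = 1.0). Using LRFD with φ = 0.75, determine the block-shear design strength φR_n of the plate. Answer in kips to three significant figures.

204 kips

Shear plane L_v = 1.625 + 4·3 = 13.62 in; A_gv = 13.62 × 0.625 = 8.516 in².
A_nv = (13.62 − 4.5·1) × 0.625 = 5.703 in².
A_nt = (1.25 − 0.5·1) × 0.625 = 0.4688 in².
0.6 F_u A_nv = 239.5 kips; 0.6 F_y A_gv = 255.5 kips → shear rupture governs the shear term.
R_n = 239.5 + 1.0 × 70 × 0.4688 = 272.3 kips.
Design strength φR_n = 0.75 × 272.3 = 204 kips.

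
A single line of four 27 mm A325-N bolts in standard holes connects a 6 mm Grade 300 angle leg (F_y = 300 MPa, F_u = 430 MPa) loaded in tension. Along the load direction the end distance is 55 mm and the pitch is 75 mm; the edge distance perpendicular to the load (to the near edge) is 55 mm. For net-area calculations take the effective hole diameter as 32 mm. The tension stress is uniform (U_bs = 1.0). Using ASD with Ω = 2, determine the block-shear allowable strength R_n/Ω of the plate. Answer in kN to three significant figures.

Shear plane L_v = 55 + 3·75 = 280 mm; A_gv = 280 × 6 = 1680 mm².
A_nv = (280 − 3.5·32) × 6 = 1008 mm².
A_nt = (55 − 0.5·32) × 6 = 234 mm².
0.6 F_u A_nv = 260.1 kN; 0.6 F_y A_gv = 302.4 kN → shear rupture governs the shear term.
R_n = 260.1 + 1.0 × 430 × 234 / 1000 = 360.7 kN.
Allowable strength R_n/Ω = 360.7 / 2 = 180 kN.

180 kN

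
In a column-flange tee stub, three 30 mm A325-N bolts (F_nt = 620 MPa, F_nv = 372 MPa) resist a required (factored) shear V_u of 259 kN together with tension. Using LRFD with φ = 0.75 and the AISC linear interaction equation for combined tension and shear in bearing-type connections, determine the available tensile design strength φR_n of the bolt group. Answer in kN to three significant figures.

850 kN

A_b = π·30²/4 = 706.9 mm²; f_rv = 259 × 1000 / (3 × 706.9) = 122.1 MPa.
F'_nt = 1.3 F_nt − (F_nt / φF_nv) f_rv = 1.3·620 − (620/(0.75·372))·122.1 = 534.6 MPa, capped at F_nt → F'_nt = 534.6 MPa.
R_n = F'_nt · A_b · n = 534.6 × 706.9 × 3 / 1000 = 1134 kN.
Design strength φR_n = 0.75 × 1134 = 850 kN.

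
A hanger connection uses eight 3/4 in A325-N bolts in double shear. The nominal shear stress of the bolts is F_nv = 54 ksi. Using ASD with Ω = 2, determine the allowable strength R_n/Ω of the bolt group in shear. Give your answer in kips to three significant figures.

191 kips

A_b = π × 0.75² / 4 = 0.4418 in².
R_n = F_nv · A_b · n · n_s = 54 × 0.4418 × 8 × 2 = 381.7 kips.
Allowable strength R_n/Ω = 381.7 / 2 = 191 kips.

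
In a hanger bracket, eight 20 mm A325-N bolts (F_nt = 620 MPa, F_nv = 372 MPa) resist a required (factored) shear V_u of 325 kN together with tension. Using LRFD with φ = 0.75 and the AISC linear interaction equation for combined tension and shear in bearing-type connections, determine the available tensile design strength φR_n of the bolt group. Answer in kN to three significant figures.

978 kN

A_b = π·20²/4 = 314.2 mm²; f_rv = 325 × 1000 / (8 × 314.2) = 129.3 MPa.
F'_nt = 1.3 F_nt − (F_nt / φF_nv) f_rv = 1.3·620 − (620/(0.75·372))·129.3 = 518.6 MPa, capped at F_nt → F'_nt = 518.6 MPa.
R_n = F'_nt · A_b · n = 518.6 × 314.2 × 8 / 1000 = 1303 kN.
Design strength φR_n = 0.75 × 1303 = 978 kN.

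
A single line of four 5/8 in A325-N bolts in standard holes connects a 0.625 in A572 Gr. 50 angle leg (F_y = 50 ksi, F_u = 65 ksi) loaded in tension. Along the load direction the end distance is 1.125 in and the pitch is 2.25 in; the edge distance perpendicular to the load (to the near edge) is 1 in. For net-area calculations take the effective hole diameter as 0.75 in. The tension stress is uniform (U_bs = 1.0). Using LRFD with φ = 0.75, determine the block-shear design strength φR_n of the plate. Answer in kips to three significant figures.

115 kips

Shear plane L_v = 1.125 + 3·2.25 = 7.875 in; A_gv = 7.875 × 0.625 = 4.922 in².
A_nv = (7.875 − 3.5·0.75) × 0.625 = 3.281 in².
A_nt = (1 − 0.5·0.75) × 0.625 = 0.3906 in².
0.6 F_u A_nv = 128 kips; 0.6 F_y A_gv = 147.7 kips → shear rupture governs the shear term.
R_n = 128 + 1.0 × 65 × 0.3906 = 153.4 kips.
Design strength φR_n = 0.75 × 153.4 = 115 kips.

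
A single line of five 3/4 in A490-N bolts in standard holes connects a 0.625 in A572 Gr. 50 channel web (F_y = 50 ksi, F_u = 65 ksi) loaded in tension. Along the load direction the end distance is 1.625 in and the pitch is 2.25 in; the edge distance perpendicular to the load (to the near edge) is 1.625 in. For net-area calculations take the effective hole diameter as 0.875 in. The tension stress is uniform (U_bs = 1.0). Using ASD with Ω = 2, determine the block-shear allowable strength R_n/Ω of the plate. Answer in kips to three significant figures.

106 kips

Shear plane L_v = 1.625 + 4·2.25 = 10.62 in; A_gv = 10.62 × 0.625 = 6.641 in².
A_nv = (10.62 − 4.5·0.875) × 0.625 = 4.18 in².
A_nt = (1.625 − 0.5·0.875) × 0.625 = 0.7422 in².
0.6 F_u A_nv = 163 kips; 0.6 F_y A_gv = 199.2 kips → shear rupture governs the shear term.
R_n = 163 + 1.0 × 65 × 0.7422 = 211.2 kips.
Allowable strength R_n/Ω = 211.2 / 2 = 106 kips.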